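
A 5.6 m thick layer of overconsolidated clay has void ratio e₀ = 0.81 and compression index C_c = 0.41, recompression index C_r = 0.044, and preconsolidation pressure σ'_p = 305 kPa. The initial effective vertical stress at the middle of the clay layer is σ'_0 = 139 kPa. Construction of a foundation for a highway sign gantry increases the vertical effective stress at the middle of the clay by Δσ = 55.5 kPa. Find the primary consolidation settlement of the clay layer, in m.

Final effective stress: σ'_f = 139 + 55.5 = 194.5 kPa.
σ'_f = 194.5 ≤ σ'_p = 305 kPa, so the clay remains overconsolidated and only the recompression index applies:
S_c = C_r·H/(1+e₀)·log₁₀(σ'_f/σ'_0) = 0.044×5.6/1.81×log₁₀(194.5/139)
    = 0.13613 × 0.1459 = 0.01986 m

S_c ≈ 0.0199 m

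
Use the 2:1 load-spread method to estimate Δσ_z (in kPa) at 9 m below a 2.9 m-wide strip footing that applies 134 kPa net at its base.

Δσ_z ≈ 32.7 kPa

By the 2:1 method the load spreads at 1 horizontal : 2 vertical, so at depth z the loaded area has grown by z in each plan dimension:
Δσ = qB/(B+z) = 134×2.9/(2.9+9) = 32.655 kPa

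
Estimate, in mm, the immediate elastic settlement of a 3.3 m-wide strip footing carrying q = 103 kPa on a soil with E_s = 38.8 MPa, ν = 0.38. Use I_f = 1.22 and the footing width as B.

S_e ≈ 9.14 mm

Immediate (elastic) settlement: S_e = q·B·(1−ν²)/E_s · I_f.
E_s = 38.8 MPa = 38800 kPa.
S_e = 103 × 3.3 × (1 − 0.38²) / 38800 × 1.22
    = 103 × 3.3 × 0.8556 / 38800 × 1.22
    = 0.009144 m = 9.144 mm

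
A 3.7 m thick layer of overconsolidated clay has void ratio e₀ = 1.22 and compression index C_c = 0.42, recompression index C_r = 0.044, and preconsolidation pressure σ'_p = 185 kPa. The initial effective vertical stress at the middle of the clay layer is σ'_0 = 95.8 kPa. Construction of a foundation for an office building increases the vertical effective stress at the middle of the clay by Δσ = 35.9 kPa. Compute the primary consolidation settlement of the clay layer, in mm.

Final effective stress: σ'_f = 95.8 + 35.9 = 131.7 kPa.
σ'_f = 131.7 ≤ σ'_p = 185 kPa, so the clay remains overconsolidated and only the recompression index applies:
S_c = C_r·H/(1+e₀)·log₁₀(σ'_f/σ'_0) = 0.044×3.7/2.22×log₁₀(131.7/95.8)
    = 0.073335 × 0.13822 = 0.01014 m

S_c ≈ 10.1 mm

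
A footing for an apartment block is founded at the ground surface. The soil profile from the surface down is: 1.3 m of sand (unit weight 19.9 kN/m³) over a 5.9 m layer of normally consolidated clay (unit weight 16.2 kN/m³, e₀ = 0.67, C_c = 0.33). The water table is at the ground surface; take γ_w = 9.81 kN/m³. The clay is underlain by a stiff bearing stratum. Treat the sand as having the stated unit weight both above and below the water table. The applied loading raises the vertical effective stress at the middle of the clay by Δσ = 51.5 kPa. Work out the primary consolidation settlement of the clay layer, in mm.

Mid-depth of clay below the ground surface: z = 1.3 + 5.9/2 = 4.25 m.
Total vertical stress at mid-clay: σ_v = 19.9×1.3 + 16.2×2.95 = 73.66 kPa.
Pore pressure: u = 9.81×(4.25 − 0) = 41.693 kPa.
Initial effective stress: σ'_0 = σ_v − u = 73.66 − 41.693 = 31.967 kPa.
Final effective stress: σ'_f = σ'_0 + Δσ = 31.967 + 51.5 = 83.467 kPa.
Normally consolidated clay, so the full stress increment lies on the virgin compression line:
S_c = C_c·H/(1+e₀)·log₁₀(σ'_f/σ'_0) = 0.33×5.9/(1+0.67)×log₁₀(83.467/31.967)
    = 1.1659 × 0.41681 = 0.486 m

S_c ≈ 486 mm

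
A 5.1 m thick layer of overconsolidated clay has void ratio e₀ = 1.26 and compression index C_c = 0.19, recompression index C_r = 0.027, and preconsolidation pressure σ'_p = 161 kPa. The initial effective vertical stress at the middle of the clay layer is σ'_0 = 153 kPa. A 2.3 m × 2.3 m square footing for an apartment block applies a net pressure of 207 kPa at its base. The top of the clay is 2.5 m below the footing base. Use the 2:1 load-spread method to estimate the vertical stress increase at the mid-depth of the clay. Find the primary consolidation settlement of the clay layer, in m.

S_c ≈ 0.015 m

Mid-depth of clay below the footing base: z = 2.5 + 5.1/2 = 5.05 m.
Stress increase at mid-clay by the 2:1 spreading method:
Δσ = qBL/((B+z)(L+z)) = 207×2.3×2.3/((2.3+5.05)(2.3+5.05)) = 20.27 kPa
Final effective stress: σ'_f = 153 + 20.27 = 173.27 kPa.
σ'_f = 173.27 > σ'_p = 161 kPa, so the stress path crosses the preconsolidation pressure — recompression up to σ'_p, then virgin compression beyond:
S_c = H/(1+e₀)·[C_r·log₁₀(σ'_p/σ'_0) + C_c·log₁₀(σ'_f/σ'_p)]
    = 5.1/2.26 × [0.027×log₁₀(161/153) + 0.19×log₁₀(173.27/161)]
    = 2.2566 × [0.00059763 + 0.0060605] = 0.01502 m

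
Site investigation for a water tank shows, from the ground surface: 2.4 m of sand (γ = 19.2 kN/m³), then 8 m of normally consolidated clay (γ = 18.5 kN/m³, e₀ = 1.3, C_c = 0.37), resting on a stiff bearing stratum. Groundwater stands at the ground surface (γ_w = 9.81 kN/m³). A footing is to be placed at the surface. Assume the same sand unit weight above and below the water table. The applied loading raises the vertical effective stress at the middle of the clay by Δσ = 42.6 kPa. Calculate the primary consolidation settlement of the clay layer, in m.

S_c ≈ 0.311 m

Mid-depth of clay below the ground surface: z = 2.4 + 8/2 = 6.4 m.
Total vertical stress at mid-clay: σ_v = 19.2×2.4 + 18.5×4 = 120.08 kPa.
Pore pressure: u = 9.81×(6.4 − 0) = 62.784 kPa.
Initial effective stress: σ'_0 = σ_v − u = 120.08 − 62.784 = 57.296 kPa.
Final effective stress: σ'_f = σ'_0 + Δσ = 57.296 + 42.6 = 99.896 kPa.
Normally consolidated clay, so the full stress increment lies on the virgin compression line:
S_c = C_c·H/(1+e₀)·log₁₀(σ'_f/σ'_0) = 0.37×8/(1+1.3)×log₁₀(99.896/57.296)
    = 1.287 × 0.24142 = 0.3107 m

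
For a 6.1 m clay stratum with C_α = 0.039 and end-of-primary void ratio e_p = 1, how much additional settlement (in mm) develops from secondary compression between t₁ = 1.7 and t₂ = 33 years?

Secondary compression: S_s = C_α·H/(1+e_p)·log₁₀(t₂/t₁)
S_s = 0.039×6.1/(1+1)×log₁₀(33/1.7)
    = 0.1189 × 1.288 = 0.1532 m

S_s ≈ 153 mm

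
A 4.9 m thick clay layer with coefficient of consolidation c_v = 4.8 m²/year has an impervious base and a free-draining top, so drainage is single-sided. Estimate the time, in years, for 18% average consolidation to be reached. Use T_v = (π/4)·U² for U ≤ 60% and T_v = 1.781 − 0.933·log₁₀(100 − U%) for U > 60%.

t ≈ 0.127 years

Drainage path length: H_d = H = 4.9 m (single drainage).
U ≤ 60%: T_v = (π/4)·U² = (π/4)×0.18² = 0.025447.
t = T_v·H_d²/c_v = 0.025447×4.9²/4.8 = 0.1273 years.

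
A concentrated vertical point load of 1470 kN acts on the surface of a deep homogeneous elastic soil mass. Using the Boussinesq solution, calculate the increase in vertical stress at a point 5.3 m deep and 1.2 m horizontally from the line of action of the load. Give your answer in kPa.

Δσ_z ≈ 22.1 kPa

Boussinesq vertical stress below a point load on an elastic half-space:
Δσ_z = 3P/(2πz²) · [1 + (r/z)²]^(−5/2)
r/z = 1.2/5.3 = 0.22642; [1+(r/z)²]^(−5/2) = 0.88251.
Δσ_z = 3×1470/(2π×5.3²) × 0.88251 = 24.987 × 0.88251 = 22.05 kPa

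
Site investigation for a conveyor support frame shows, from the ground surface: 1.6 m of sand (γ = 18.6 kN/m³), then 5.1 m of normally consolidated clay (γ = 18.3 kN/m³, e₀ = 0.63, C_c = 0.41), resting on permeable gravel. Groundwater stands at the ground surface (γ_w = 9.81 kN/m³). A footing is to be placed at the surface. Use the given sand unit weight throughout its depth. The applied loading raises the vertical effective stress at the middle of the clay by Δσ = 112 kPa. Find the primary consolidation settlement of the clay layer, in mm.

S_c ≈ 791 mm

Mid-depth of clay below the ground surface: z = 1.6 + 5.1/2 = 4.15 m.
Total vertical stress at mid-clay: σ_v = 18.6×1.6 + 18.3×2.55 = 76.425 kPa.
Pore pressure: u = 9.81×(4.15 − 0) = 40.712 kPa.
Initial effective stress: σ'_0 = σ_v − u = 76.425 − 40.712 = 35.713 kPa.
Final effective stress: σ'_f = σ'_0 + Δσ = 35.713 + 112 = 147.71 kPa.
Normally consolidated clay, so the full stress increment lies on the virgin compression line:
S_c = C_c·H/(1+e₀)·log₁₀(σ'_f/σ'_0) = 0.41×5.1/(1+0.63)×log₁₀(147.71/35.713)
    = 1.2828 × 0.61658 = 0.7909 m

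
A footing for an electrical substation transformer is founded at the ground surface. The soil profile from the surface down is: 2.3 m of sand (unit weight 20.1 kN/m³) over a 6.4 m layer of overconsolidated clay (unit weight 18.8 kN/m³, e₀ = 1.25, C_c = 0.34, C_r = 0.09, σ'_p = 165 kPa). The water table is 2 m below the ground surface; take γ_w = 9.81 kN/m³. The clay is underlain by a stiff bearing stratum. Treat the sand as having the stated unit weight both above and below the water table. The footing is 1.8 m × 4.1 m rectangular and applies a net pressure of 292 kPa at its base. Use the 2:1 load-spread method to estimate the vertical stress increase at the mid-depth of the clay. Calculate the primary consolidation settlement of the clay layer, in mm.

S_c ≈ 39.5 mm

Mid-depth of clay below the ground surface: z = 2.3 + 6.4/2 = 5.5 m.
Total vertical stress at mid-clay: σ_v = 20.1×2.3 + 18.8×3.2 = 106.39 kPa.
Pore pressure: u = 9.81×(5.5 − 2) = 34.335 kPa.
Initial effective stress: σ'_0 = σ_v − u = 106.39 − 34.335 = 72.055 kPa.
Stress increase at mid-clay by the 2:1 spreading method:
Δσ = qBL/((B+z)(L+z)) = 292×1.8×4.1/((1.8+5.5)(4.1+5.5)) = 30.75 kPa
Final effective stress: σ'_f = 72.055 + 30.75 = 102.81 kPa.
σ'_f = 102.81 ≤ σ'_p = 165 kPa, so the clay remains overconsolidated and only the recompression index applies:
S_c = C_r·H/(1+e₀)·log₁₀(σ'_f/σ'_0) = 0.09×6.4/2.25×log₁₀(102.81/72.055)
    = 0.256 × 0.15437 = 0.03952 m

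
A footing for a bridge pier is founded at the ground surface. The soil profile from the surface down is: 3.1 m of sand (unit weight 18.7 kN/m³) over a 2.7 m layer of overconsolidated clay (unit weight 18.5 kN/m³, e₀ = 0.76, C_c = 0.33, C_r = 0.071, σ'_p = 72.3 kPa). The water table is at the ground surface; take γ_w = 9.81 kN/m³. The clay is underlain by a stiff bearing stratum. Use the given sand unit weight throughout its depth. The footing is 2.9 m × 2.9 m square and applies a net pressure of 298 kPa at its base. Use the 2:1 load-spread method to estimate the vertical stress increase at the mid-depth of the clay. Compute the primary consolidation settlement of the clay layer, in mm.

S_c ≈ 66.2 mm

Mid-depth of clay below the ground surface: z = 3.1 + 2.7/2 = 4.45 m.
Total vertical stress at mid-clay: σ_v = 18.7×3.1 + 18.5×1.35 = 82.945 kPa.
Pore pressure: u = 9.81×(4.45 − 0) = 43.655 kPa.
Initial effective stress: σ'_0 = σ_v − u = 82.945 − 43.655 = 39.29 kPa.
Stress increase at mid-clay by the 2:1 spreading method:
Δσ = qBL/((B+z)(L+z)) = 298×2.9×2.9/((2.9+4.45)(2.9+4.45)) = 46.391 kPa
Final effective stress: σ'_f = 39.29 + 46.391 = 85.681 kPa.
σ'_f = 85.681 > σ'_p = 72.3 kPa, so the stress path crosses the preconsolidation pressure — recompression up to σ'_p, then virgin compression beyond:
S_c = H/(1+e₀)·[C_r·log₁₀(σ'_p/σ'_0) + C_c·log₁₀(σ'_f/σ'_p)]
    = 2.7/1.76 × [0.071×log₁₀(72.3/39.29) + 0.33×log₁₀(85.681/72.3)]
    = 1.5341 × [0.018805 + 0.024336] = 0.06618 m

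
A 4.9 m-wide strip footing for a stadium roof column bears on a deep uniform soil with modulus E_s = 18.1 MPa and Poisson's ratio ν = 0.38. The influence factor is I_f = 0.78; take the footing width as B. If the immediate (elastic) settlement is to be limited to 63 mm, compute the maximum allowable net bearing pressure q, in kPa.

q ≈ 349 kPa

E_s = 18.1 MPa = 18100 kPa.
S_e = q·B·(1−ν²)/E_s · I_f  ⇒  q = S_e·E_s / (B·(1−ν²)·I_f).
q = 0.063 × 18100 / (4.9 × 0.8556 × 0.78) = 348.7 kPa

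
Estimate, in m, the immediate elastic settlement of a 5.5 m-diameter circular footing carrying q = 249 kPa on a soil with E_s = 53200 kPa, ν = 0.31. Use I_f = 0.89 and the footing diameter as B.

S_e ≈ 0.0207 m

Immediate (elastic) settlement: S_e = q·B·(1−ν²)/E_s · I_f.
S_e = 249 × 5.5 × (1 − 0.31²) / 53200 × 0.89
    = 249 × 5.5 × 0.9039 / 53200 × 0.89
    = 0.02071 m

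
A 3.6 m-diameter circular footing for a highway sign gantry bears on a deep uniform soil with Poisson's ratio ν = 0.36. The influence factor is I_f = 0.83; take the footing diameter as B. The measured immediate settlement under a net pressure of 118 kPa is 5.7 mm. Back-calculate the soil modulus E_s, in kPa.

E_s ≈ 53800 kPa

S_e = q·B·(1−ν²)/E_s · I_f  ⇒  E_s = q·B·(1−ν²)·I_f / S_e.
E_s = 118 × 3.6 × 0.8704 × 0.83 / 0.0057 = 53840 kPa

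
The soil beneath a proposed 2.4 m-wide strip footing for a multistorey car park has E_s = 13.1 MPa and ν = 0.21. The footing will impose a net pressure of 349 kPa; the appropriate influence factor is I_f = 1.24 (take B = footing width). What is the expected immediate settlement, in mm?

S_e ≈ 75.8 mm

Immediate (elastic) settlement: S_e = q·B·(1−ν²)/E_s · I_f.
E_s = 13.1 MPa = 13100 kPa.
S_e = 349 × 2.4 × (1 − 0.21²) / 13100 × 1.24
    = 349 × 2.4 × 0.9559 / 13100 × 1.24
    = 0.07579 m = 75.79 mm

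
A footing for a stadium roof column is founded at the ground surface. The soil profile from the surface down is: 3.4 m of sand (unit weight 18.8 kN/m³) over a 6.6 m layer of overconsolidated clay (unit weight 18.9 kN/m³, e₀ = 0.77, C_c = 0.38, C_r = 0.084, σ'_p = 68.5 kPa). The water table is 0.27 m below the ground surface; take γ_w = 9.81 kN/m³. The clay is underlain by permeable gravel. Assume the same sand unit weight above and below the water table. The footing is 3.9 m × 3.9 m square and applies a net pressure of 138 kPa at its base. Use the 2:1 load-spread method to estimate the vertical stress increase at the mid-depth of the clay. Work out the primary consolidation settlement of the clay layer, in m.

Mid-depth of clay below the ground surface: z = 3.4 + 6.6/2 = 6.7 m.
Total vertical stress at mid-clay: σ_v = 18.8×3.4 + 18.9×3.3 = 126.29 kPa.
Pore pressure: u = 9.81×(6.7 − 0.27) = 63.078 kPa.
Initial effective stress: σ'_0 = σ_v − u = 126.29 − 63.078 = 63.212 kPa.
Stress increase at mid-clay by the 2:1 spreading method:
Δσ = qBL/((B+z)(L+z)) = 138×3.9×3.9/((3.9+6.7)(3.9+6.7)) = 18.681 kPa
Final effective stress: σ'_f = 63.212 + 18.681 = 81.893 kPa.
σ'_f = 81.893 > σ'_p = 68.5 kPa, so the stress path crosses the preconsolidation pressure — recompression up to σ'_p, then virgin compression beyond:
S_c = H/(1+e₀)·[C_r·log₁₀(σ'_p/σ'_0) + C_c·log₁₀(σ'_f/σ'_p)]
    = 6.6/1.77 × [0.084×log₁₀(68.5/63.212) + 0.38×log₁₀(81.893/68.5)]
    = 3.7288 × [0.0029308 + 0.029471] = 0.1208 m

S_c ≈ 0.121 m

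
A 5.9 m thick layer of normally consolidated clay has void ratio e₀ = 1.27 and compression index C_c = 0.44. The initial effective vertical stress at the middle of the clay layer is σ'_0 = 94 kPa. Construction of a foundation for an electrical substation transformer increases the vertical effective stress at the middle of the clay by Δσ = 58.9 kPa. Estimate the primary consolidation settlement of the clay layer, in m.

Final effective stress: σ'_f = σ'_0 + Δσ = 94 + 58.9 = 152.9 kPa.
Normally consolidated clay, so the full stress increment lies on the virgin compression line:
S_c = C_c·H/(1+e₀)·log₁₀(σ'_f/σ'_0) = 0.44×5.9/(1+1.27)×log₁₀(152.9/94)
    = 1.1436 × 0.21128 = 0.2416 m

S_c ≈ 0.242 m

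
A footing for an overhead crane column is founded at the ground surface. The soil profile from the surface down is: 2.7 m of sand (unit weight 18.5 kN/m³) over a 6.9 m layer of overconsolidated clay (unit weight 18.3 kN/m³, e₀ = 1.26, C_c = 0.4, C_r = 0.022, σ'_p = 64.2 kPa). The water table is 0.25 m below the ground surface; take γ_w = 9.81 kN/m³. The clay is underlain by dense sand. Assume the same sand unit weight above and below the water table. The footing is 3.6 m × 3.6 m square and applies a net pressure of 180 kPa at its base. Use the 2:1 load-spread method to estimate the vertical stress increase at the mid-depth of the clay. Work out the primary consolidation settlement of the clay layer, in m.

S_c ≈ 0.119 m

Mid-depth of clay below the ground surface: z = 2.7 + 6.9/2 = 6.15 m.
Total vertical stress at mid-clay: σ_v = 18.5×2.7 + 18.3×3.45 = 113.09 kPa.
Pore pressure: u = 9.81×(6.15 − 0.25) = 57.879 kPa.
Initial effective stress: σ'_0 = σ_v − u = 113.09 − 57.879 = 55.211 kPa.
Stress increase at mid-clay by the 2:1 spreading method:
Δσ = qBL/((B+z)(L+z)) = 180×3.6×3.6/((3.6+6.15)(3.6+6.15)) = 24.54 kPa
Final effective stress: σ'_f = 55.211 + 24.54 = 79.751 kPa.
σ'_f = 79.751 > σ'_p = 64.2 kPa, so the stress path crosses the preconsolidation pressure — recompression up to σ'_p, then virgin compression beyond:
S_c = H/(1+e₀)·[C_r·log₁₀(σ'_p/σ'_0) + C_c·log₁₀(σ'_f/σ'_p)]
    = 6.9/2.26 × [0.022×log₁₀(64.2/55.211) + 0.4×log₁₀(79.751/64.2)]
    = 3.0531 × [0.0014412 + 0.03768] = 0.1194 m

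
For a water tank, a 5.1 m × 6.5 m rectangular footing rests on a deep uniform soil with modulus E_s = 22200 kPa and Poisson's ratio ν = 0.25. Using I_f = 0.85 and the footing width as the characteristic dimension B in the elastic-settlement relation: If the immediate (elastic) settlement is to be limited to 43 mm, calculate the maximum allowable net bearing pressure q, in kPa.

q ≈ 235 kPa

S_e = q·B·(1−ν²)/E_s · I_f  ⇒  q = S_e·E_s / (B·(1−ν²)·I_f).
q = 0.043 × 22200 / (5.1 × 0.9375 × 0.85) = 234.9 kPa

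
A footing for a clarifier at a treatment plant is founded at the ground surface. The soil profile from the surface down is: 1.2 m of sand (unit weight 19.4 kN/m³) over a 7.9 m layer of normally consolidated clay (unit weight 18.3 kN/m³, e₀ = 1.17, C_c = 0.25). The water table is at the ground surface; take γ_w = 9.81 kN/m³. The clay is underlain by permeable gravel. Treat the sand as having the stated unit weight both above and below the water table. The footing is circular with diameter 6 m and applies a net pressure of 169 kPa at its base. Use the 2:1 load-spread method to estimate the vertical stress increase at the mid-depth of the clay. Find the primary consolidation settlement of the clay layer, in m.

S_c ≈ 0.291 m

Mid-depth of clay below the ground surface: z = 1.2 + 7.9/2 = 5.15 m.
Total vertical stress at mid-clay: σ_v = 19.4×1.2 + 18.3×3.95 = 95.565 kPa.
Pore pressure: u = 9.81×(5.15 − 0) = 50.522 kPa.
Initial effective stress: σ'_0 = σ_v − u = 95.565 − 50.522 = 45.043 kPa.
Stress increase at mid-clay by the 2:1 spreading method:
Δσ ≈ qD²/(D+z)² = 169×6²/(6+5.15)² = 48.937 kPa
Final effective stress: σ'_f = σ'_0 + Δσ = 45.043 + 48.937 = 93.98 kPa.
Normally consolidated clay, so the full stress increment lies on the virgin compression line:
S_c = C_c·H/(1+e₀)·log₁₀(σ'_f/σ'_0) = 0.25×7.9/(1+1.17)×log₁₀(93.98/45.043)
    = 0.91014 × 0.31941 = 0.2907 m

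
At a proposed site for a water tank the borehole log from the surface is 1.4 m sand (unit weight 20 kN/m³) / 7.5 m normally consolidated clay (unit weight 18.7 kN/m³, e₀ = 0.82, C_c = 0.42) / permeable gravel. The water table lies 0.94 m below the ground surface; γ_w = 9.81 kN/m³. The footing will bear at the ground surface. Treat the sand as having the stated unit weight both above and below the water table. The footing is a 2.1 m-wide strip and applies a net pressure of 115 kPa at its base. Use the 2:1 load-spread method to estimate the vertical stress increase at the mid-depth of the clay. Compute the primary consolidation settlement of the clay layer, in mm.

S_c ≈ 347 mm

Mid-depth of clay below the ground surface: z = 1.4 + 7.5/2 = 5.15 m.
Total vertical stress at mid-clay: σ_v = 20×1.4 + 18.7×3.75 = 98.125 kPa.
Pore pressure: u = 9.81×(5.15 − 0.94) = 41.3 kPa.
Initial effective stress: σ'_0 = σ_v − u = 98.125 − 41.3 = 56.825 kPa.
Stress increase at mid-clay by the 2:1 spreading method:
Δσ = qB/(B+z) = 115×2.1/(2.1+5.15) = 33.31 kPa
Final effective stress: σ'_f = σ'_0 + Δσ = 56.825 + 33.31 = 90.135 kPa.
Normally consolidated clay, so the full stress increment lies on the virgin compression line:
S_c = C_c·H/(1+e₀)·log₁₀(σ'_f/σ'_0) = 0.42×7.5/(1+0.82)×log₁₀(90.135/56.825)
    = 1.7308 × 0.20035 = 0.3468 m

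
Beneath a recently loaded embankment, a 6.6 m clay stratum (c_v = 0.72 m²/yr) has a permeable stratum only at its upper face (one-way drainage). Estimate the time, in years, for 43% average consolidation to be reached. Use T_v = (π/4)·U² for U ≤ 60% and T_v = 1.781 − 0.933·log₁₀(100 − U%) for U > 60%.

t ≈ 8.79 years

Drainage path length: H_d = H = 6.6 m (single drainage).
U ≤ 60%: T_v = (π/4)·U² = (π/4)×0.43² = 0.14522.
t = T_v·H_d²/c_v = 0.14522×6.6²/0.72 = 8.786 years.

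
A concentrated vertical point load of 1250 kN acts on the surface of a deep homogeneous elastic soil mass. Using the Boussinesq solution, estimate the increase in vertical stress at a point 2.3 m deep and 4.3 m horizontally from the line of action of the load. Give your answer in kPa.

Δσ_z ≈ 2.63 kPa

Boussinesq vertical stress below a point load on an elastic half-space:
Δσ_z = 3P/(2πz²) · [1 + (r/z)²]^(−5/2)
r/z = 4.3/2.3 = 1.8696; [1+(r/z)²]^(−5/2) = 0.02334.
Δσ_z = 3×1250/(2π×2.3²) × 0.02334 = 112.82 × 0.02334 = 2.633 kPa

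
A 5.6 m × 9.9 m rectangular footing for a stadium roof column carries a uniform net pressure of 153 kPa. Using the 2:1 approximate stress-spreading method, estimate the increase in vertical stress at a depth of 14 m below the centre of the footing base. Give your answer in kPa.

Δσ_z ≈ 18.1 kPa

By the 2:1 method the load spreads at 1 horizontal : 2 vertical, so at depth z the loaded area has grown by z in each plan dimension:
Δσ = qBL/((B+z)(L+z)) = 153×5.6×9.9/((5.6+14)(9.9+14)) = 18.108 kPa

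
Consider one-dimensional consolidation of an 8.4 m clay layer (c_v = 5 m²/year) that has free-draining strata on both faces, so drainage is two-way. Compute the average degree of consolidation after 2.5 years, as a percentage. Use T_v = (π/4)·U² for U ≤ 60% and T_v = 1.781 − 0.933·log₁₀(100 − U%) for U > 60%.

Drainage path length: H_d = H/2 = 4.2 m (double drainage).
T_v = c_v·t/H_d² = 5×2.5/4.2² = 0.70862.
T_v = 0.70862 corresponds to the U > 60% branch:
U = 1 − 10^((1.781 − T_v)/0.933)/100 = 0.8589

U ≈ 85.9 %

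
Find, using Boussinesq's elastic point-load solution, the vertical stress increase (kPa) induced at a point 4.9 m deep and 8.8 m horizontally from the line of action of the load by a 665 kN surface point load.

Boussinesq vertical stress below a point load on an elastic half-space:
Δσ_z = 3P/(2πz²) · [1 + (r/z)²]^(−5/2)
r/z = 8.8/4.9 = 1.7959; [1+(r/z)²]^(−5/2) = 0.027249.
Δσ_z = 3×665/(2π×4.9²) × 0.027249 = 13.224 × 0.027249 = 0.3603 kPa

Δσ_z ≈ 0.36 kPa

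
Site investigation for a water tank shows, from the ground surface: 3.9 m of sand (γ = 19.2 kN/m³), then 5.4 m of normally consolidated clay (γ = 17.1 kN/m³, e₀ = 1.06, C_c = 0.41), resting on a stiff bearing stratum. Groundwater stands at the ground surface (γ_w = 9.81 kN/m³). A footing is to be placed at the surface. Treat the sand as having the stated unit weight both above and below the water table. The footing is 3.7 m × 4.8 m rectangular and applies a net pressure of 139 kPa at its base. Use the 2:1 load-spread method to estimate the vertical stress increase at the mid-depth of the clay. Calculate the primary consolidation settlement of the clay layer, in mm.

S_c ≈ 148 mm

Mid-depth of clay below the ground surface: z = 3.9 + 5.4/2 = 6.6 m.
Total vertical stress at mid-clay: σ_v = 19.2×3.9 + 17.1×2.7 = 121.05 kPa.
Pore pressure: u = 9.81×(6.6 − 0) = 64.746 kPa.
Initial effective stress: σ'_0 = σ_v − u = 121.05 − 64.746 = 56.304 kPa.
Stress increase at mid-clay by the 2:1 spreading method:
Δσ = qBL/((B+z)(L+z)) = 139×3.7×4.8/((3.7+6.6)(4.8+6.6)) = 21.024 kPa
Final effective stress: σ'_f = σ'_0 + Δσ = 56.304 + 21.024 = 77.328 kPa.
Normally consolidated clay, so the full stress increment lies on the virgin compression line:
S_c = C_c·H/(1+e₀)·log₁₀(σ'_f/σ'_0) = 0.41×5.4/(1+1.06)×log₁₀(77.328/56.304)
    = 1.0748 × 0.1378 = 0.1481 m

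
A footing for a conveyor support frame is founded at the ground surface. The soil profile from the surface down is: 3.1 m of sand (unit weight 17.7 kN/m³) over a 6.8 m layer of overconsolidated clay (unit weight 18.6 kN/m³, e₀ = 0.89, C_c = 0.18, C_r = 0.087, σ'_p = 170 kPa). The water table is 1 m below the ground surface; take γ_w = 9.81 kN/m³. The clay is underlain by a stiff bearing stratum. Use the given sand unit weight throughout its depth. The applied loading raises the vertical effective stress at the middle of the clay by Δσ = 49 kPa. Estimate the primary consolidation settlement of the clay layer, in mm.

Mid-depth of clay below the ground surface: z = 3.1 + 6.8/2 = 6.5 m.
Total vertical stress at mid-clay: σ_v = 17.7×3.1 + 18.6×3.4 = 118.11 kPa.
Pore pressure: u = 9.81×(6.5 − 1) = 53.955 kPa.
Initial effective stress: σ'_0 = σ_v − u = 118.11 − 53.955 = 64.155 kPa.
Final effective stress: σ'_f = 64.155 + 49 = 113.16 kPa.
σ'_f = 113.16 ≤ σ'_p = 170 kPa, so the clay remains overconsolidated and only the recompression index applies:
S_c = C_r·H/(1+e₀)·log₁₀(σ'_f/σ'_0) = 0.087×6.8/1.89×log₁₀(113.16/64.155)
    = 0.31302 × 0.24646 = 0.07715 m

S_c ≈ 77.1 mm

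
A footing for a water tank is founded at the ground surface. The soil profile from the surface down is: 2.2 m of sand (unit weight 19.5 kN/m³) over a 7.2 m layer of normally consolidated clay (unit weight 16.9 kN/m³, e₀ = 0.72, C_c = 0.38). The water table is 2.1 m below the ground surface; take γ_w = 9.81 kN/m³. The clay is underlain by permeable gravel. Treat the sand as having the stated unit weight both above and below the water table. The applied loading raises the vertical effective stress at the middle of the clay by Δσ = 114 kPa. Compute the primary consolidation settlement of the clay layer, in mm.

Mid-depth of clay below the ground surface: z = 2.2 + 7.2/2 = 5.8 m.
Total vertical stress at mid-clay: σ_v = 19.5×2.2 + 16.9×3.6 = 103.74 kPa.
Pore pressure: u = 9.81×(5.8 − 2.1) = 36.297 kPa.
Initial effective stress: σ'_0 = σ_v − u = 103.74 − 36.297 = 67.443 kPa.
Final effective stress: σ'_f = σ'_0 + Δσ = 67.443 + 114 = 181.44 kPa.
Normally consolidated clay, so the full stress increment lies on the virgin compression line:
S_c = C_c·H/(1+e₀)·log₁₀(σ'_f/σ'_0) = 0.38×7.2/(1+0.72)×log₁₀(181.44/67.443)
    = 1.5907 × 0.4298 = 0.6837 m

S_c ≈ 684 mm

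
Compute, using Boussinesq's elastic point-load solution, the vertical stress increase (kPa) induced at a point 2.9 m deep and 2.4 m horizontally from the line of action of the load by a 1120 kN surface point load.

Δσ_z ≈ 17.3 kPa

Boussinesq vertical stress below a point load on an elastic half-space:
Δσ_z = 3P/(2πz²) · [1 + (r/z)²]^(−5/2)
r/z = 2.4/2.9 = 0.82759; [1+(r/z)²]^(−5/2) = 0.27137.
Δσ_z = 3×1120/(2π×2.9²) × 0.27137 = 63.586 × 0.27137 = 17.26 kPa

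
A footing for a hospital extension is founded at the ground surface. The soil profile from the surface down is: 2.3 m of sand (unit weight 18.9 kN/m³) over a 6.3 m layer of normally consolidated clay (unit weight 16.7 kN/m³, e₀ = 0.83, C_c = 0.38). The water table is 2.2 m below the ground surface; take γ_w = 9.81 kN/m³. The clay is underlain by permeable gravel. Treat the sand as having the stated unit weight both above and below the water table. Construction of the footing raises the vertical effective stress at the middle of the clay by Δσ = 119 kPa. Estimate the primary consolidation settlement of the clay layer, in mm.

S_c ≈ 596 mm

Mid-depth of clay below the ground surface: z = 2.3 + 6.3/2 = 5.45 m.
Total vertical stress at mid-clay: σ_v = 18.9×2.3 + 16.7×3.15 = 96.075 kPa.
Pore pressure: u = 9.81×(5.45 − 2.2) = 31.883 kPa.
Initial effective stress: σ'_0 = σ_v − u = 96.075 − 31.883 = 64.192 kPa.
Final effective stress: σ'_f = σ'_0 + Δσ = 64.192 + 119 = 183.19 kPa.
Normally consolidated clay, so the full stress increment lies on the virgin compression line:
S_c = C_c·H/(1+e₀)·log₁₀(σ'_f/σ'_0) = 0.38×6.3/(1+0.83)×log₁₀(183.19/64.192)
    = 1.3082 × 0.45542 = 0.5958 m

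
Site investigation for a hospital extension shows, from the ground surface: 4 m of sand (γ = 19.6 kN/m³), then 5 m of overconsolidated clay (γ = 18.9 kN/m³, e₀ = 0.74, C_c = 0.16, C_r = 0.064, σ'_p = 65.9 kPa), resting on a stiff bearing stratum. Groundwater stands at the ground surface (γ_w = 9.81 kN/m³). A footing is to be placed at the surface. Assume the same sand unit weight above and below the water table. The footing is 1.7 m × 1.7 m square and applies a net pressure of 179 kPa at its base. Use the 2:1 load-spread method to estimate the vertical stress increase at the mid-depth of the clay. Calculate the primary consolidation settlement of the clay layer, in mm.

Mid-depth of clay below the ground surface: z = 4 + 5/2 = 6.5 m.
Total vertical stress at mid-clay: σ_v = 19.6×4 + 18.9×2.5 = 125.65 kPa.
Pore pressure: u = 9.81×(6.5 − 0) = 63.765 kPa.
Initial effective stress: σ'_0 = σ_v − u = 125.65 − 63.765 = 61.885 kPa.
Stress increase at mid-clay by the 2:1 spreading method:
Δσ = qBL/((B+z)(L+z)) = 179×1.7×1.7/((1.7+6.5)(1.7+6.5)) = 7.6935 kPa
Final effective stress: σ'_f = 61.885 + 7.6935 = 69.578 kPa.
σ'_f = 69.578 > σ'_p = 65.9 kPa, so the stress path crosses the preconsolidation pressure — recompression up to σ'_p, then virgin compression beyond:
S_c = H/(1+e₀)·[C_r·log₁₀(σ'_p/σ'_0) + C_c·log₁₀(σ'_f/σ'_p)]
    = 5/1.74 × [0.064×log₁₀(65.9/61.885) + 0.16×log₁₀(69.578/65.9)]
    = 2.8736 × [0.0017472 + 0.0037738] = 0.01587 m

S_c ≈ 15.9 mm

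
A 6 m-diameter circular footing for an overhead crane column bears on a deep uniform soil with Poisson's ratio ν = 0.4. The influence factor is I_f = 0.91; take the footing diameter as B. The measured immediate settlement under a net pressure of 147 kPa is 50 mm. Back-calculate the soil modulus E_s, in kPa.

E_s ≈ 13500 kPa

S_e = q·B·(1−ν²)/E_s · I_f  ⇒  E_s = q·B·(1−ν²)·I_f / S_e.
E_s = 147 × 6 × 0.84 × 0.91 / 0.05 = 13480 kPa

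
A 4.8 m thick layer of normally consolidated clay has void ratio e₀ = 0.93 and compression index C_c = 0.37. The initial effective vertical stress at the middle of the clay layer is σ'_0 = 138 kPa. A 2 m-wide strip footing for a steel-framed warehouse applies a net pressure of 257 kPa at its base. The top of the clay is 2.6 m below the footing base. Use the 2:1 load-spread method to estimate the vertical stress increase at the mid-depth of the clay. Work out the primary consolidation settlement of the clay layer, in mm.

S_c ≈ 171 mm

Mid-depth of clay below the footing base: z = 2.6 + 4.8/2 = 5 m.
Stress increase at mid-clay by the 2:1 spreading method:
Δσ = qB/(B+z) = 257×2/(2+5) = 73.429 kPa
Final effective stress: σ'_f = σ'_0 + Δσ = 138 + 73.429 = 211.43 kPa.
Normally consolidated clay, so the full stress increment lies on the virgin compression line:
S_c = C_c·H/(1+e₀)·log₁₀(σ'_f/σ'_0) = 0.37×4.8/(1+0.93)×log₁₀(211.43/138)
    = 0.92021 × 0.18529 = 0.1705 m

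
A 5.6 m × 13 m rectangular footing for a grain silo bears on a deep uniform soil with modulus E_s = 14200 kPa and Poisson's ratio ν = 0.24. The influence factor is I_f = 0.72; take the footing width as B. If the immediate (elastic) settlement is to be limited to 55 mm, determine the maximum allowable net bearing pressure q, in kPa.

S_e = q·B·(1−ν²)/E_s · I_f  ⇒  q = S_e·E_s / (B·(1−ν²)·I_f).
q = 0.055 × 14200 / (5.6 × 0.9424 × 0.72) = 205.5 kPa

q ≈ 206 kPa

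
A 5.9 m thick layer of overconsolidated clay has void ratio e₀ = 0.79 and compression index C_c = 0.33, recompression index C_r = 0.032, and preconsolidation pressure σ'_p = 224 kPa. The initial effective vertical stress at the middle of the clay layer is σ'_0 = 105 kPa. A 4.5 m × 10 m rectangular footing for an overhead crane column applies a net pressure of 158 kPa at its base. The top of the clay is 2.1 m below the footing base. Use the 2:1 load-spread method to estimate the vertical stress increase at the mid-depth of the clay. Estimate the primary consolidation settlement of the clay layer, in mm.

Mid-depth of clay below the footing base: z = 2.1 + 5.9/2 = 5.05 m.
Stress increase at mid-clay by the 2:1 spreading method:
Δσ = qBL/((B+z)(L+z)) = 158×4.5×10/((4.5+5.05)(10+5.05)) = 49.469 kPa
Final effective stress: σ'_f = 105 + 49.469 = 154.47 kPa.
σ'_f = 154.47 ≤ σ'_p = 224 kPa, so the clay remains overconsolidated and only the recompression index applies:
S_c = C_r·H/(1+e₀)·log₁₀(σ'_f/σ'_0) = 0.032×5.9/1.79×log₁₀(154.47/105)
    = 0.10548 × 0.16765 = 0.01768 m

S_c ≈ 17.7 mm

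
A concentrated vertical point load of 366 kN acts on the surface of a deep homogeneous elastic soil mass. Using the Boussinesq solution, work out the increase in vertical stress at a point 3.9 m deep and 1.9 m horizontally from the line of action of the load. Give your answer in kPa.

Δσ_z ≈ 6.75 kPa

Boussinesq vertical stress below a point load on an elastic half-space:
Δσ_z = 3P/(2πz²) · [1 + (r/z)²]^(−5/2)
r/z = 1.9/3.9 = 0.48718; [1+(r/z)²]^(−5/2) = 0.58718.
Δσ_z = 3×366/(2π×3.9²) × 0.58718 = 11.489 × 0.58718 = 6.746 kPa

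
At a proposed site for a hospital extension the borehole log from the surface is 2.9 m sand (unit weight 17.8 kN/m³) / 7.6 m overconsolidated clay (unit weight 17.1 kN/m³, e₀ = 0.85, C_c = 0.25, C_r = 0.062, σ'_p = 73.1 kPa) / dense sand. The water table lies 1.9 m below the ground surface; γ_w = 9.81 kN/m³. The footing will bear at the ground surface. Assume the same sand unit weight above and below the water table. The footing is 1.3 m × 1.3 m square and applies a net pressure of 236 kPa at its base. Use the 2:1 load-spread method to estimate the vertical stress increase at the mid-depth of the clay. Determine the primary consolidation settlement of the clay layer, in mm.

S_c ≈ 21.4 mm

Mid-depth of clay below the ground surface: z = 2.9 + 7.6/2 = 6.7 m.
Total vertical stress at mid-clay: σ_v = 17.8×2.9 + 17.1×3.8 = 116.6 kPa.
Pore pressure: u = 9.81×(6.7 − 1.9) = 47.088 kPa.
Initial effective stress: σ'_0 = σ_v − u = 116.6 − 47.088 = 69.512 kPa.
Stress increase at mid-clay by the 2:1 spreading method:
Δσ = qBL/((B+z)(L+z)) = 236×1.3×1.3/((1.3+6.7)(1.3+6.7)) = 6.2319 kPa
Final effective stress: σ'_f = 69.512 + 6.2319 = 75.744 kPa.
σ'_f = 75.744 > σ'_p = 73.1 kPa, so the stress path crosses the preconsolidation pressure — recompression up to σ'_p, then virgin compression beyond:
S_c = H/(1+e₀)·[C_r·log₁₀(σ'_p/σ'_0) + C_c·log₁₀(σ'_f/σ'_p)]
    = 7.6/1.85 × [0.062×log₁₀(73.1/69.512) + 0.25×log₁₀(75.744/73.1)]
    = 4.1081 × [0.0013552 + 0.0038577] = 0.02142 m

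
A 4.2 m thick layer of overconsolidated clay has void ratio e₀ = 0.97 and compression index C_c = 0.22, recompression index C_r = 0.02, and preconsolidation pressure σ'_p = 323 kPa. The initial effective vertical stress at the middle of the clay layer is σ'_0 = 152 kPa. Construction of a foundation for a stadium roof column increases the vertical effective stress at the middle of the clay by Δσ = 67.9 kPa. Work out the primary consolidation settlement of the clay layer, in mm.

Final effective stress: σ'_f = 152 + 67.9 = 219.9 kPa.
σ'_f = 219.9 ≤ σ'_p = 323 kPa, so the clay remains overconsolidated and only the recompression index applies:
S_c = C_r·H/(1+e₀)·log₁₀(σ'_f/σ'_0) = 0.02×4.2/1.97×log₁₀(219.9/152)
    = 0.04264 × 0.16038 = 0.006839 m

S_c ≈ 6.84 mm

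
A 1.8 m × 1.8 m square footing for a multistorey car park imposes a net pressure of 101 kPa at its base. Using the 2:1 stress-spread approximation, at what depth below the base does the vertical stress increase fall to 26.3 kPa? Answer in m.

z ≈ 1.73 m

2:1 spreading — at depth z the loaded area has grown by z in each plan dimension:
qB²/(B+z)² = Δσ_z ⇒ z = B(√(q/Δσ_z) − 1) = 1.8×(√(101/26.3) − 1) = 1.727 m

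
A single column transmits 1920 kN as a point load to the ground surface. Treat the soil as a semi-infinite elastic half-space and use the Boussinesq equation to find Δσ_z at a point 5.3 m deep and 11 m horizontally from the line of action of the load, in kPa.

Δσ_z ≈ 0.503 kPa

Boussinesq vertical stress below a point load on an elastic half-space:
Δσ_z = 3P/(2πz²) · [1 + (r/z)²]^(−5/2)
r/z = 11/5.3 = 2.0755; [1+(r/z)²]^(−5/2) = 0.015408.
Δσ_z = 3×1920/(2π×5.3²) × 0.015408 = 32.636 × 0.015408 = 0.5029 kPa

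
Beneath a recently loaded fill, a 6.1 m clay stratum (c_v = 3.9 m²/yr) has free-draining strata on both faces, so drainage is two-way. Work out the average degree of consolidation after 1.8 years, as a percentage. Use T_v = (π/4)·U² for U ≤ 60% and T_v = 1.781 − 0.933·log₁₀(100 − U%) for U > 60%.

U ≈ 87.4 %

Drainage path length: H_d = H/2 = 3.05 m (double drainage).
T_v = c_v·t/H_d² = 3.9×1.8/3.05² = 0.75464.
T_v = 0.75464 corresponds to the U > 60% branch:
U = 1 − 10^((1.781 − T_v)/0.933)/100 = 0.8741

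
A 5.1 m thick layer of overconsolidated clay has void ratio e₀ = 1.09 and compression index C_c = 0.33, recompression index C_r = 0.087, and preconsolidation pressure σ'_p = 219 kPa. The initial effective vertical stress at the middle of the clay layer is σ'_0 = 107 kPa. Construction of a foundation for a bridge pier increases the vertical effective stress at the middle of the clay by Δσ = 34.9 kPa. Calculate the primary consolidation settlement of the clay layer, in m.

S_c ≈ 0.026 m

Final effective stress: σ'_f = 107 + 34.9 = 141.9 kPa.
σ'_f = 141.9 ≤ σ'_p = 219 kPa, so the clay remains overconsolidated and only the recompression index applies:
S_c = C_r·H/(1+e₀)·log₁₀(σ'_f/σ'_0) = 0.087×5.1/2.09×log₁₀(141.9/107)
    = 0.2123 × 0.1226 = 0.02603 m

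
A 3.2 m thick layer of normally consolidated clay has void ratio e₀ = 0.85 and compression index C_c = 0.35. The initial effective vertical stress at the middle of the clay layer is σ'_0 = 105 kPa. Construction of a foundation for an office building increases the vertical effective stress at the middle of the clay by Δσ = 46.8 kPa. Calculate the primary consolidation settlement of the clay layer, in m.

Final effective stress: σ'_f = σ'_0 + Δσ = 105 + 46.8 = 151.8 kPa.
Normally consolidated clay, so the full stress increment lies on the virgin compression line:
S_c = C_c·H/(1+e₀)·log₁₀(σ'_f/σ'_0) = 0.35×3.2/(1+0.85)×log₁₀(151.8/105)
    = 0.60541 × 0.16008 = 0.09691 m

S_c ≈ 0.0969 m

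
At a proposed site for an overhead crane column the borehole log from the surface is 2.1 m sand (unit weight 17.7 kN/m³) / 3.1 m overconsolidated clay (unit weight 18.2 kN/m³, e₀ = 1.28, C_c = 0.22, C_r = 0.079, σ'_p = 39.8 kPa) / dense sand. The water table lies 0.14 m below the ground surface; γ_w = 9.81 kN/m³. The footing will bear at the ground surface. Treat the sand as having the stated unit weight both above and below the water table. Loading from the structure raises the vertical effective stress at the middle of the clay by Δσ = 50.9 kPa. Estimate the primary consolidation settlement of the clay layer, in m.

Mid-depth of clay below the ground surface: z = 2.1 + 3.1/2 = 3.65 m.
Total vertical stress at mid-clay: σ_v = 17.7×2.1 + 18.2×1.55 = 65.38 kPa.
Pore pressure: u = 9.81×(3.65 − 0.14) = 34.433 kPa.
Initial effective stress: σ'_0 = σ_v − u = 65.38 − 34.433 = 30.947 kPa.
Final effective stress: σ'_f = 30.947 + 50.9 = 81.847 kPa.
σ'_f = 81.847 > σ'_p = 39.8 kPa, so the stress path crosses the preconsolidation pressure — recompression up to σ'_p, then virgin compression beyond:
S_c = H/(1+e₀)·[C_r·log₁₀(σ'_p/σ'_0) + C_c·log₁₀(σ'_f/σ'_p)]
    = 3.1/2.28 × [0.079×log₁₀(39.8/30.947) + 0.22×log₁₀(81.847/39.8)]
    = 1.3596 × [0.0086319 + 0.068886] = 0.1054 m

S_c ≈ 0.105 m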